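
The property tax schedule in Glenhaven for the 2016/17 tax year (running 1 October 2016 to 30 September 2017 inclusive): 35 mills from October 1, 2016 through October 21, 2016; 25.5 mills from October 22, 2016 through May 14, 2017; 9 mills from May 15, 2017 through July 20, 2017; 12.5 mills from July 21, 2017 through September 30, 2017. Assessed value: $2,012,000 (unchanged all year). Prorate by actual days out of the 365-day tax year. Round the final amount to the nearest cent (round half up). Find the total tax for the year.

October 1 – October 21, 2016: 21 days at 35 mills → $2,012,000 × 3.5% × 21/365 = $4,051.5616
October 22, 2016 – May 14, 2017: 205 days at 25.5 mills → $2,012,000 × 2.55% × 205/365 = $28,815.6986
May 15 – July 20, 2017: 67 days at 9 mills → $2,012,000 × 0.9% × 67/365 = $3,323.9342
July 21 – September 30, 2017: 72 days at 12.5 mills → $2,012,000 × 1.25% × 72/365 = $4,961.0959
Total = $41,152.2904

$41,152.29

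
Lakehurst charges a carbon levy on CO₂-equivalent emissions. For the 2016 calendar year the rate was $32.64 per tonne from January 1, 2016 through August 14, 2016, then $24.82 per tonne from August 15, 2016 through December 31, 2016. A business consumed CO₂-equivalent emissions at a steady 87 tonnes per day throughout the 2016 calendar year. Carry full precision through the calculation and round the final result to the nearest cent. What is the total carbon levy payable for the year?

$944,755.62

January 1 – August 14, 2016: 227 days × 87 tonnes/day = 19,749 tonnes at $32.64/tonne → $644,607.36
August 15 – December 31, 2016: 139 days × 87 tonnes/day = 12,093 tonnes at $24.82/tonne → $300,148.26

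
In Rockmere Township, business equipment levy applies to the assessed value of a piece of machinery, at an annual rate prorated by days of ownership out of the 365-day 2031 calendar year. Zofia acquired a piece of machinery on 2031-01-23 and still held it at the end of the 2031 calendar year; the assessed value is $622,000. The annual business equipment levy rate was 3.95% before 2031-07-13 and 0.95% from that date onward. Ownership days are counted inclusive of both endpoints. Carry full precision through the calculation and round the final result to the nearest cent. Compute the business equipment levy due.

$14,294.92

2031-01-23 to 2031-07-12: 171 days at 3.95% → $622,000 × 3.95% × 171/365 = $11,510.4082
2031-07-13 to 2031-12-31: 172 days at 0.95% → $622,000 × 0.95% × 172/365 = $2,784.5151
Total = $14,294.9233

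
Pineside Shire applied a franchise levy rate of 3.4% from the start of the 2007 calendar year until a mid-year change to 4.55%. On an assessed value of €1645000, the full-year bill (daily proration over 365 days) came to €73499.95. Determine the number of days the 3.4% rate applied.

26 days

Let d = days at the first rate; then 365 − d days at the second rate.
€1645000 × [3.4%·d + 4.55%·(365−d)] / 365 = €73499.95
Solving gives d = 26, so the new rate took effect on 27 Jan 2007.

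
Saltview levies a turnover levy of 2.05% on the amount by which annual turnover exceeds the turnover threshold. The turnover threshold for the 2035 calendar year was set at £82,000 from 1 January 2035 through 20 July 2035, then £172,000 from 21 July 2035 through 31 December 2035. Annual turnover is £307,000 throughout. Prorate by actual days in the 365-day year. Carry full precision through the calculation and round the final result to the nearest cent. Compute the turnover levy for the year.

£3,783.51

1 January – 20 July 2035: 201 days, exemption £82,000 → (£307,000 − £82,000) × 2.05% × 201/365 = £2,540.0342
21 July – 31 December 2035: 164 days, exemption £172,000 → (£307,000 − £172,000) × 2.05% × 164/365 = £1,243.4795
Total = £3,783.5137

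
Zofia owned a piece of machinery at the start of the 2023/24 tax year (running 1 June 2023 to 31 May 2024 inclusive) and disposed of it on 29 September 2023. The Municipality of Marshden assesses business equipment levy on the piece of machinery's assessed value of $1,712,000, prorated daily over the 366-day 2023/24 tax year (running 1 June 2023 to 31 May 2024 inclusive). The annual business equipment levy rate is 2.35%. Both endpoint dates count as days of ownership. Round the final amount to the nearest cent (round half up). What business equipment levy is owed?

$13,300.74

Days held (1 June – 29 September 2023): 121 out of 366
Tax = $1,712,000 × 2.35% × 121/366 = $13,300.7432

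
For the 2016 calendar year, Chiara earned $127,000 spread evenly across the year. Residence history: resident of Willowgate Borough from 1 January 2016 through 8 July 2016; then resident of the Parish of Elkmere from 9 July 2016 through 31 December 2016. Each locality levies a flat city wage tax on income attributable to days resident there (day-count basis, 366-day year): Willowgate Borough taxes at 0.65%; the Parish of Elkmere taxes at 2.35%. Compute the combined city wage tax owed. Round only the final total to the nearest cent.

$1,863.71

Willowgate Borough, 1 January – 8 July 2016: 190 days → $127,000 × 0.65% × 190/366 = $428.5383
The Parish of Elkmere, 9 July – 31 December 2016: 176 days → $127,000 × 2.35% × 176/366 = $1,435.1694
Total = $1,863.7077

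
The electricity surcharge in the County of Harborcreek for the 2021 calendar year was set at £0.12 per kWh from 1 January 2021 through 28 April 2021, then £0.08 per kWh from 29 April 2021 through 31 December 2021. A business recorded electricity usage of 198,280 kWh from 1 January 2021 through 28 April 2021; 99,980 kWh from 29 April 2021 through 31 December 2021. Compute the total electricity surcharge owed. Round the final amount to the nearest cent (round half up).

£31,792.00

1 January – 28 April 2021: 198,280 kWh at £0.12/kWh → £23,793.60
29 April – 31 December 2021: 99,980 kWh at £0.08/kWh → £7,998.40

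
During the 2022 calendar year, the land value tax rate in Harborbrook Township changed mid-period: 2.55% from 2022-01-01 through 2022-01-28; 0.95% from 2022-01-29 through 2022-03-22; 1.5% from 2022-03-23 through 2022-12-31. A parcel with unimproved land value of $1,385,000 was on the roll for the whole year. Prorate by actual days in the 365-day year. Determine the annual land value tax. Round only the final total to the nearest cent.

$20,784.49

2022-01-01 to 2022-01-28: 28 days at 2.55% → $1,385,000 × 2.55% × 28/365 = $2,709.2877
2022-01-29 to 2022-03-22: 53 days at 0.95% → $1,385,000 × 0.95% × 53/365 = $1,910.5411
2022-03-23 to 2022-12-31: 284 days at 1.5% → $1,385,000 × 1.5% × 284/365 = $16,164.6575
Total = $20,784.4863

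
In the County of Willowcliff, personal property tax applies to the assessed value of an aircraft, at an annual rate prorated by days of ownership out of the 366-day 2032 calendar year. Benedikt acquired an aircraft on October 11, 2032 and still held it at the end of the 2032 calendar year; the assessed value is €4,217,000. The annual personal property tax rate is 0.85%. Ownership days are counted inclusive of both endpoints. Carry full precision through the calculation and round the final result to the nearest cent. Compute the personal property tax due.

Days held (October 11 – December 31, 2032): 82 out of 366
Tax = €4,217,000 × 0.85% × 82/366 = €8,030.7350

€8,030.73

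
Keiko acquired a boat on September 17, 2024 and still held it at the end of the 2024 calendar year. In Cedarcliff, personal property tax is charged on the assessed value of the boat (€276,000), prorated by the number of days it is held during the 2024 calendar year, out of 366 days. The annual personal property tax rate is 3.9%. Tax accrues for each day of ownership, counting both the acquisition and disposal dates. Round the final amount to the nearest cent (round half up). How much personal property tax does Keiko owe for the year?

Days held (September 17 – December 31, 2024): 106 out of 366
Tax = €276,000 × 3.9% × 106/366 = €3,117.4426

€3,117.44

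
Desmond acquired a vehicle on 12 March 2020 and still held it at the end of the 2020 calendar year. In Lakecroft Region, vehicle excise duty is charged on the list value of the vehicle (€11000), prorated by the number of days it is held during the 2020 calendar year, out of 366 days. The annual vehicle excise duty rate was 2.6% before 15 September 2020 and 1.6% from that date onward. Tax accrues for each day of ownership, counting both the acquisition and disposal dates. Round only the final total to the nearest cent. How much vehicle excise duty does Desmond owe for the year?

12 March – 14 September 2020: 187 days at 2.6% → €11000 × 2.6% × 187/366 = €146.1257
15 September – 31 December 2020: 108 days at 1.6% → €11000 × 1.6% × 108/366 = €51.9344
Total = €198.0601

€198.06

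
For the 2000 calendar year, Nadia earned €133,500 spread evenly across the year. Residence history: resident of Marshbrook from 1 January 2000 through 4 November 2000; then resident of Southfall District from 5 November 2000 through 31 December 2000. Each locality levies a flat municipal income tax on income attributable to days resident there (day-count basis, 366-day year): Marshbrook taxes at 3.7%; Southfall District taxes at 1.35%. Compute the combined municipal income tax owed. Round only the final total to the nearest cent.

€4,450.91

Marshbrook, 1 January – 4 November 2000: 309 days → €133,500 × 3.7% × 309/366 = €4,170.2336
Southfall District, 5 November – 31 December 2000: 57 days → €133,500 × 1.35% × 57/366 = €280.6783
Total = €4,450.9119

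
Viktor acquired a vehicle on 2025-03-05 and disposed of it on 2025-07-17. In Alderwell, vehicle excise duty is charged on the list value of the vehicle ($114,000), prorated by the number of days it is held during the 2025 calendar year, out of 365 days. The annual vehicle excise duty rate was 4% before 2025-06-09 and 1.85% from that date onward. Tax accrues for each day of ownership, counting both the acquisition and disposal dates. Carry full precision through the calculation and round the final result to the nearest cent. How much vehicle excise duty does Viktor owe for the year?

2025-03-05 to 2025-06-08: 96 days at 4% → $114,000 × 4% × 96/365 = $1,199.3425
2025-06-09 to 2025-07-17: 39 days at 1.85% → $114,000 × 1.85% × 39/365 = $225.3452
Total = $1,424.6877

$1,424.69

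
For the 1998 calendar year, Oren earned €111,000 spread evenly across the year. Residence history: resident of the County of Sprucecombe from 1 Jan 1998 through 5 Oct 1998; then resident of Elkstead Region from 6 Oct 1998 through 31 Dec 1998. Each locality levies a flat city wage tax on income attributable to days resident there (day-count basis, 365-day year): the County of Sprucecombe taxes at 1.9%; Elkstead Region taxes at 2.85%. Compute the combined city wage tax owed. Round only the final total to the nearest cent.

€2,360.35

The County of Sprucecombe, 1 Jan – 5 Oct 1998: 278 days → €111,000 × 1.9% × 278/365 = €1,606.3068
Elkstead Region, 6 Oct – 31 Dec 1998: 87 days → €111,000 × 2.85% × 87/365 = €754.0397
Total = €2,360.3466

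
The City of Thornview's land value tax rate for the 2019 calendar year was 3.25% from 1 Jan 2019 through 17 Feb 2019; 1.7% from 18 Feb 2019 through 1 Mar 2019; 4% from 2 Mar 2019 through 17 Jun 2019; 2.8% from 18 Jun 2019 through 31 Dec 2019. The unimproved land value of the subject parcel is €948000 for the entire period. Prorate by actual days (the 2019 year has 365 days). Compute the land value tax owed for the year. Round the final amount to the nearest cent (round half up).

€30128.22

1 Jan – 17 Feb 2019: 48 days at 3.25% → €948000 × 3.25% × 48/365 = €4051.7260
18 Feb – 1 Mar 2019: 12 days at 1.7% → €948000 × 1.7% × 12/365 = €529.8411
2 Mar – 17 Jun 2019: 108 days at 4% → €948000 × 4% × 108/365 = €11220.1644
18 Jun – 31 Dec 2019: 197 days at 2.8% → €948000 × 2.8% × 197/365 = €14326.4877
Total = €30128.2192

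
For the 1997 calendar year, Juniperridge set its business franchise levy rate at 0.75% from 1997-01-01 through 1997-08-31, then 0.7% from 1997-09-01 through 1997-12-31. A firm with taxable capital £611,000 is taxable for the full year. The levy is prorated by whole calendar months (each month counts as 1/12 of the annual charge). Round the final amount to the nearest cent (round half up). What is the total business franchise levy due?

1997-01-01 to 1997-08-31: 8 months at 0.75% → £611,000 × 0.75% × 8/12 = £3,055.0000
1997-09-01 to 1997-12-31: 4 months at 0.7% → £611,000 × 0.7% × 4/12 = £1,425.6667
Total = £4,480.6667

£4,480.67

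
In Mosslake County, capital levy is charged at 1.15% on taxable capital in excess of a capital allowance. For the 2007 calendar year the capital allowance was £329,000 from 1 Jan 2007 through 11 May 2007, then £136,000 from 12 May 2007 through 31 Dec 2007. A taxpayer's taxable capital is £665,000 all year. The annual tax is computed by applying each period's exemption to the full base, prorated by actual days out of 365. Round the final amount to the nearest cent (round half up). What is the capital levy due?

£5,286.91

1 Jan – 11 May 2007: 131 days, exemption £329,000 → (£665,000 − £329,000) × 1.15% × 131/365 = £1,386.8055
12 May – 31 Dec 2007: 234 days, exemption £136,000 → (£665,000 − £136,000) × 1.15% × 234/365 = £3,900.1068
Total = £5,286.9123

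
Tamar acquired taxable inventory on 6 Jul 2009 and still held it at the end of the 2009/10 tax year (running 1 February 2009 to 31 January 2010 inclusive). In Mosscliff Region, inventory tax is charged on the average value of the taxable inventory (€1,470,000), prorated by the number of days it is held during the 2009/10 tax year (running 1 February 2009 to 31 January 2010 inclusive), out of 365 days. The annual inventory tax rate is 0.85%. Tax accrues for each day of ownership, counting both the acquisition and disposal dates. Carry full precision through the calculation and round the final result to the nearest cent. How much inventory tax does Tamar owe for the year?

€7,188.90

Days held (6 Jul 2009 – 31 Jan 2010): 210 out of 365
Tax = €1,470,000 × 0.85% × 210/365 = €7,188.9041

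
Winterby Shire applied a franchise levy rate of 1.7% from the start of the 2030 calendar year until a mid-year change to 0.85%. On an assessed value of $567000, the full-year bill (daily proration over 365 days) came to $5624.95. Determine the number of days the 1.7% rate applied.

Let d = days at the first rate; then 365 − d days at the second rate.
$567000 × [1.7%·d + 0.85%·(365−d)] / 365 = $5624.95
Solving gives d = 61, so the new rate took effect on 3 Mar 2030.

61 days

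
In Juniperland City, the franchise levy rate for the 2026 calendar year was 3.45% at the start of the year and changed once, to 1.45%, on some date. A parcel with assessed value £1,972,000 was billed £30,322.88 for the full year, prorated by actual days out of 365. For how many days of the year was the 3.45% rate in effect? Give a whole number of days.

Let d = days at the first rate; then 365 − d days at the second rate.
£1,972,000 × [3.45%·d + 1.45%·(365−d)] / 365 = £30,322.88
Solving gives d = 16, so the new rate took effect on 17 January 2026.

16 days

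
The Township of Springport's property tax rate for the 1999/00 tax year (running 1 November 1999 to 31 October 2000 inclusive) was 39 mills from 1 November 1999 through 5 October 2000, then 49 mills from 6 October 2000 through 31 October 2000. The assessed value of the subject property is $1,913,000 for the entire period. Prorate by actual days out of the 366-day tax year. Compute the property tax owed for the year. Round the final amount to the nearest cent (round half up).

$75,965.96

1 November 1999 – 5 October 2000: 340 days at 39 mills → $1,913,000 × 3.9% × 340/366 = $69,307.0492
6 October – 31 October 2000: 26 days at 49 mills → $1,913,000 × 4.9% × 26/366 = $6,658.9126
Total = $75,965.9617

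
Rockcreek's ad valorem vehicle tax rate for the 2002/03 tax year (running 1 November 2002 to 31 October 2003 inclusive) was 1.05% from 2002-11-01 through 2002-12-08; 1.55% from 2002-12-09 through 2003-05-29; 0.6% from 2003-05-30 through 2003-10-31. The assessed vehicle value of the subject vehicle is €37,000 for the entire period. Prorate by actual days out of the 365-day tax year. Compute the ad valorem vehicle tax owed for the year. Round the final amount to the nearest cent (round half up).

€404.97

2002-11-01 to 2002-12-08: 38 days at 1.05% → €37,000 × 1.05% × 38/365 = €40.4466
2002-12-09 to 2003-05-29: 172 days at 1.55% → €37,000 × 1.55% × 172/365 = €270.2521
2003-05-30 to 2003-10-31: 155 days at 0.6% → €37,000 × 0.6% × 155/365 = €94.2740
Total = €404.9726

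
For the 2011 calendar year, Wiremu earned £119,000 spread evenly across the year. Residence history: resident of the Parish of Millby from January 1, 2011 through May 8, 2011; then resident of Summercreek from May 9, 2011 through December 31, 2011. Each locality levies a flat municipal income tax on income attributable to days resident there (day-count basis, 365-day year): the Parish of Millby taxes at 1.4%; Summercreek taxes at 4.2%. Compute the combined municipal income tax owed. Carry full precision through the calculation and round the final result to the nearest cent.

The Parish of Millby, January 1 – May 8, 2011: 128 days → £119,000 × 1.4% × 128/365 = £584.2411
Summercreek, May 9 – December 31, 2011: 237 days → £119,000 × 4.2% × 237/365 = £3,245.2767
Total = £3,829.5178

£3,829.52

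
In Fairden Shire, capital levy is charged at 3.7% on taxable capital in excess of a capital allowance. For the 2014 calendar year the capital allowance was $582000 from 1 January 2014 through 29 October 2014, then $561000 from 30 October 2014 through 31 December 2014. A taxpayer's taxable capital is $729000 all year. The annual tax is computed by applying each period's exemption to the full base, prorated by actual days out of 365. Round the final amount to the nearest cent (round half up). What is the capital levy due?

$5573.11

1 January – 29 October 2014: 302 days, exemption $582000 → ($729000 − $582000) × 3.7% × 302/365 = $4500.2137
30 October – 31 December 2014: 63 days, exemption $561000 → ($729000 − $561000) × 3.7% × 63/365 = $1072.8986
Total = $5573.1123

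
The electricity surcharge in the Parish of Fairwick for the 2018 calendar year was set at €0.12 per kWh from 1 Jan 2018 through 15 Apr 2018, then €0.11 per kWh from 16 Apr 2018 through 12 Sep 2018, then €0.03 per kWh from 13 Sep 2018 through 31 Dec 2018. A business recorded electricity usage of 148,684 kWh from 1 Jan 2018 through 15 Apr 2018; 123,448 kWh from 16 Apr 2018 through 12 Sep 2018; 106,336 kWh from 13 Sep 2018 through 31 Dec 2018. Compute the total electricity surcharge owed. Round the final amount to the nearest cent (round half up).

€34611.44

1 Jan – 15 Apr 2018: 148,684 kWh at €0.12/kWh → €17842.08
16 Apr – 12 Sep 2018: 123,448 kWh at €0.11/kWh → €13579.28
13 Sep – 31 Dec 2018: 106,336 kWh at €0.03/kWh → €3190.08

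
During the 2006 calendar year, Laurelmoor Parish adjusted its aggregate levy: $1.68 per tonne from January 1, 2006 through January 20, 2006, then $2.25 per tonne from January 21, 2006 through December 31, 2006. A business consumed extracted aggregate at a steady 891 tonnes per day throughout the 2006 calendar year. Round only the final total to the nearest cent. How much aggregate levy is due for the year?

$721,576.35

January 1 – January 20, 2006: 20 days × 891 tonnes/day = 17,820 tonnes at $1.68/tonne → $29,937.60
January 21 – December 31, 2006: 345 days × 891 tonnes/day = 307,395 tonnes at $2.25/tonne → $691,638.75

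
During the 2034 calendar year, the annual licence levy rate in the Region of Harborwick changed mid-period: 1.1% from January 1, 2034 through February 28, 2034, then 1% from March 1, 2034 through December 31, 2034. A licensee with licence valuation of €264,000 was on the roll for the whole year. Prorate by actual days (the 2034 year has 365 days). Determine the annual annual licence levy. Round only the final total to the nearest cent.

January 1 – February 28, 2034: 59 days at 1.1% → €264,000 × 1.1% × 59/365 = €469.4137
March 1 – December 31, 2034: 306 days at 1% → €264,000 × 1% × 306/365 = €2,213.2603
Total = €2,682.6740

€2,682.67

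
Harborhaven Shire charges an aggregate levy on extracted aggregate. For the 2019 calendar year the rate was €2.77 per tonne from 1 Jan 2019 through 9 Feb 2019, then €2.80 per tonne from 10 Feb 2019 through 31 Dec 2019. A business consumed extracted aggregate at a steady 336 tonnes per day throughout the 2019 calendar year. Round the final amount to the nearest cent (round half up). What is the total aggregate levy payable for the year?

1 Jan – 9 Feb 2019: 40 days × 336 tonnes/day = 13,440 tonnes at €2.77/tonne → €37228.80
10 Feb – 31 Dec 2019: 325 days × 336 tonnes/day = 109,200 tonnes at €2.80/tonne → €305760.00

€342988.80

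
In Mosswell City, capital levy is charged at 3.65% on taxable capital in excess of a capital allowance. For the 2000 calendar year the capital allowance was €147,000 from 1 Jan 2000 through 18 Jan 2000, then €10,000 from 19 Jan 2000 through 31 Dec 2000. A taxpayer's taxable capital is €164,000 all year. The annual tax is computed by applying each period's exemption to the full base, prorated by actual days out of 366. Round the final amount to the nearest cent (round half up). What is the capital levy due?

€5,375.07

1 Jan – 18 Jan 2000: 18 days, exemption €147,000 → (€164,000 − €147,000) × 3.65% × 18/366 = €30.5164
19 Jan – 31 Dec 2000: 348 days, exemption €10,000 → (€164,000 − €10,000) × 3.65% × 348/366 = €5,344.5574
Total = €5,375.0738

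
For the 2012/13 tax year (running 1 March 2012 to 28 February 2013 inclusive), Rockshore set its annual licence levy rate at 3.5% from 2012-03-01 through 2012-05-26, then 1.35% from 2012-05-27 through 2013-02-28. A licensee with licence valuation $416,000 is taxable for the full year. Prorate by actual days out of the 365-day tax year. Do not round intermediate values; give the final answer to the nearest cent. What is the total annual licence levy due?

2012-03-01 to 2012-05-26: 87 days at 3.5% → $416,000 × 3.5% × 87/365 = $3,470.4658
2012-05-27 to 2013-02-28: 278 days at 1.35% → $416,000 × 1.35% × 278/365 = $4,277.3918
Total = $7,747.8575

$7,747.86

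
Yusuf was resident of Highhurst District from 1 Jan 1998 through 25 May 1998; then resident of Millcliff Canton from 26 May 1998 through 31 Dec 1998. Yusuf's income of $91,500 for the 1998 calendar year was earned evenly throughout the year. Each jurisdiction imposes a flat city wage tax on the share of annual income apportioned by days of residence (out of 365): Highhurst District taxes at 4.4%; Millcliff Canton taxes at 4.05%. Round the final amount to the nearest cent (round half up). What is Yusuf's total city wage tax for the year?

Highhurst District, 1 Jan – 25 May 1998: 145 days → $91,500 × 4.4% × 145/365 = $1,599.3699
Millcliff Canton, 26 May – 31 Dec 1998: 220 days → $91,500 × 4.05% × 220/365 = $2,233.6027
Total = $3,832.9726

$3,832.97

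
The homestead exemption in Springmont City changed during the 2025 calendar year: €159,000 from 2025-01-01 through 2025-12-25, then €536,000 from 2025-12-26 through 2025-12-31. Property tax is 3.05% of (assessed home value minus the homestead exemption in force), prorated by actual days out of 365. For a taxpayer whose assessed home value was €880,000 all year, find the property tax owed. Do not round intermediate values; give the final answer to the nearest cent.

2025-01-01 to 2025-12-25: 359 days, exemption €159,000 → (€880,000 − €159,000) × 3.05% × 359/365 = €21,629.0123
2025-12-26 to 2025-12-31: 6 days, exemption €536,000 → (€880,000 − €536,000) × 3.05% × 6/365 = €172.4712
Total = €21,801.4836

€21,801.48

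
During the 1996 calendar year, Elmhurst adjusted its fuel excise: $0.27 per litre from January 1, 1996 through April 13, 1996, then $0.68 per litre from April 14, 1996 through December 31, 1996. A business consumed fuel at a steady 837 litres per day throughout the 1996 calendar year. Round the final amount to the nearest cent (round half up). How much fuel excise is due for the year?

January 1 – April 13, 1996: 104 days × 837 litres/day = 87,048 litres at $0.27/litre → $23,502.96
April 14 – December 31, 1996: 262 days × 837 litres/day = 219,294 litres at $0.68/litre → $149,119.92

$172,622.88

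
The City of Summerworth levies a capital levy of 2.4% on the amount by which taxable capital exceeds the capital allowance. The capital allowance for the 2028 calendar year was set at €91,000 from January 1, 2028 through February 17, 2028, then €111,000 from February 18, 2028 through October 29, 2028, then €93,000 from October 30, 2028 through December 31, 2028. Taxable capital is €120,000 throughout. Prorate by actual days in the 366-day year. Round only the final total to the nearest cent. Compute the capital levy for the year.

€353.31

January 1 – February 17, 2028: 48 days, exemption €91,000 → (€120,000 − €91,000) × 2.4% × 48/366 = €91.2787
February 18 – October 29, 2028: 255 days, exemption €111,000 → (€120,000 − €111,000) × 2.4% × 255/366 = €150.4918
October 30 – December 31, 2028: 63 days, exemption €93,000 → (€120,000 − €93,000) × 2.4% × 63/366 = €111.5410
Total = €353.3115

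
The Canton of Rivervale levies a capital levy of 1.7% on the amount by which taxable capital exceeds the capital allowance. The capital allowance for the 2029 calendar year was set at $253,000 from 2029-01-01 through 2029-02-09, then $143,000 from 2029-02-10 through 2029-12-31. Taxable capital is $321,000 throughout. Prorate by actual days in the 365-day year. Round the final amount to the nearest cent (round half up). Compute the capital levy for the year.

2029-01-01 to 2029-02-09: 40 days, exemption $253,000 → ($321,000 − $253,000) × 1.7% × 40/365 = $126.6849
2029-02-10 to 2029-12-31: 325 days, exemption $143,000 → ($321,000 − $143,000) × 1.7% × 325/365 = $2,694.3836
Total = $2,821.0685

$2,821.07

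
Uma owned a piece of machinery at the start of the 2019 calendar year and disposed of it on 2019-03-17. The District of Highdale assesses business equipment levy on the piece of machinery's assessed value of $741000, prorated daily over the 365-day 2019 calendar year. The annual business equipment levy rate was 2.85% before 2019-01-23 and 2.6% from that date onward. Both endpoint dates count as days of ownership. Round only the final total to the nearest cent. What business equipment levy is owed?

$4123.21

2019-01-01 to 2019-01-22: 22 days at 2.85% → $741000 × 2.85% × 22/365 = $1272.8959
2019-01-23 to 2019-03-17: 54 days at 2.6% → $741000 × 2.6% × 54/365 = $2850.3123
Total = $4123.2082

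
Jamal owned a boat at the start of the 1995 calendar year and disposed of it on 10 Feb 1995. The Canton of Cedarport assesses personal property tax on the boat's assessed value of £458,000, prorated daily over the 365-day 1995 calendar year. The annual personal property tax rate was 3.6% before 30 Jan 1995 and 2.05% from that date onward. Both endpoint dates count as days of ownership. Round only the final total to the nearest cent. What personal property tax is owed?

1 Jan – 29 Jan 1995: 29 days at 3.6% → £458,000 × 3.6% × 29/365 = £1,310.0055
30 Jan – 10 Feb 1995: 12 days at 2.05% → £458,000 × 2.05% × 12/365 = £308.6795
Total = £1,618.6849

£1,618.68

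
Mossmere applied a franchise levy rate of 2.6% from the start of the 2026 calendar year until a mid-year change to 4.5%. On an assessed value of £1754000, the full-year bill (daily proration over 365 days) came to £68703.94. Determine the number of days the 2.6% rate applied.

112 days

Let d = days at the first rate; then 365 − d days at the second rate.
£1754000 × [2.6%·d + 4.5%·(365−d)] / 365 = £68703.94
Solving gives d = 112, so the new rate took effect on 23 April 2026.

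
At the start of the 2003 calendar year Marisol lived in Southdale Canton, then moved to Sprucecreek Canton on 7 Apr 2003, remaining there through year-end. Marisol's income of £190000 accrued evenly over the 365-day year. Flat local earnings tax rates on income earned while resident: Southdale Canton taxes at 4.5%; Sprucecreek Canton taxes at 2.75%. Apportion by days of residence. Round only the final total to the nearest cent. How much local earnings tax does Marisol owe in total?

Southdale Canton, 1 Jan – 6 Apr 2003: 96 days → £190000 × 4.5% × 96/365 = £2248.7671
Sprucecreek Canton, 7 Apr – 31 Dec 2003: 269 days → £190000 × 2.75% × 269/365 = £3850.7534
Total = £6099.5205

£6099.52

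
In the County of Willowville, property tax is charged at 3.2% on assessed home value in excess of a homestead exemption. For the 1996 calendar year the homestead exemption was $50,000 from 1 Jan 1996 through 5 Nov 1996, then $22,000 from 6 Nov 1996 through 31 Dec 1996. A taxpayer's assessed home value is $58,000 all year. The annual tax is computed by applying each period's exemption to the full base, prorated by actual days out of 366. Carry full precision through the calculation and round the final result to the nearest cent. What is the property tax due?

1 Jan – 5 Nov 1996: 310 days, exemption $50,000 → ($58,000 − $50,000) × 3.2% × 310/366 = $216.8306
6 Nov – 31 Dec 1996: 56 days, exemption $22,000 → ($58,000 − $22,000) × 3.2% × 56/366 = $176.2623
Total = $393.0929

$393.09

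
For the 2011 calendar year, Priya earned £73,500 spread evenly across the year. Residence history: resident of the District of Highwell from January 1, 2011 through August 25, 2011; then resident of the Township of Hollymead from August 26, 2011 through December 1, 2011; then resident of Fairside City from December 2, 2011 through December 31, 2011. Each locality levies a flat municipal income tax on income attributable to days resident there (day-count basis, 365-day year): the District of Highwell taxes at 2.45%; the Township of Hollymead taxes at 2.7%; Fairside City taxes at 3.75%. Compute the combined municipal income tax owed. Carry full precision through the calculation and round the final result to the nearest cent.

The District of Highwell, January 1 – August 25, 2011: 237 days → £73,500 × 2.45% × 237/365 = £1,169.2541
The Township of Hollymead, August 26 – December 1, 2011: 98 days → £73,500 × 2.7% × 98/365 = £532.8247
Fairside City, December 2 – December 31, 2011: 30 days → £73,500 × 3.75% × 30/365 = £226.5411
Total = £1,928.6199

£1,928.62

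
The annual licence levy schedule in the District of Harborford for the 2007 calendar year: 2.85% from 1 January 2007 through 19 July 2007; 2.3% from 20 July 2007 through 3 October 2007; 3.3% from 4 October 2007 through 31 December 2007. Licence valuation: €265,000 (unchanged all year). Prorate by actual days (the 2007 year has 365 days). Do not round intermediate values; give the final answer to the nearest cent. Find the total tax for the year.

1 January – 19 July 2007: 200 days at 2.85% → €265,000 × 2.85% × 200/365 = €4,138.3562
20 July – 3 October 2007: 76 days at 2.3% → €265,000 × 2.3% × 76/365 = €1,269.0959
4 October – 31 December 2007: 89 days at 3.3% → €265,000 × 3.3% × 89/365 = €2,132.3425
Total = €7,539.7945

€7,539.79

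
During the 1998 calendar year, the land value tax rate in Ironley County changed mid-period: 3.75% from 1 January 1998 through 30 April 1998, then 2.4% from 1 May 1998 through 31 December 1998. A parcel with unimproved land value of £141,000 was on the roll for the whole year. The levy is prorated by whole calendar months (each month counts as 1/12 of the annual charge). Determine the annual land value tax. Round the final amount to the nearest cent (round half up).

1 January – 30 April 1998: 4 months at 3.75% → £141,000 × 3.75% × 4/12 = £1,762.5000
1 May – 31 December 1998: 8 months at 2.4% → £141,000 × 2.4% × 8/12 = £2,256.0000
Total = £4,018.5000

£4,018.50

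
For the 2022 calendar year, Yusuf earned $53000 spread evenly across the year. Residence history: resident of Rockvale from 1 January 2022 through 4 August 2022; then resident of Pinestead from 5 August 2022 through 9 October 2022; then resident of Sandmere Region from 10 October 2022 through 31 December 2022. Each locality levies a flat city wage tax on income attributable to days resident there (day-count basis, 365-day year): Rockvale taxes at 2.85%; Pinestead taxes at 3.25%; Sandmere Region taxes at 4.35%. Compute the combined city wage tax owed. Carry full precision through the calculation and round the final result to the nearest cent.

$1729.62

Rockvale, 1 January – 4 August 2022: 216 days → $53000 × 2.85% × 216/365 = $893.8849
Pinestead, 5 August – 9 October 2022: 66 days → $53000 × 3.25% × 66/365 = $311.4658
Sandmere Region, 10 October – 31 December 2022: 83 days → $53000 × 4.35% × 83/365 = $524.2644
Total = $1729.6151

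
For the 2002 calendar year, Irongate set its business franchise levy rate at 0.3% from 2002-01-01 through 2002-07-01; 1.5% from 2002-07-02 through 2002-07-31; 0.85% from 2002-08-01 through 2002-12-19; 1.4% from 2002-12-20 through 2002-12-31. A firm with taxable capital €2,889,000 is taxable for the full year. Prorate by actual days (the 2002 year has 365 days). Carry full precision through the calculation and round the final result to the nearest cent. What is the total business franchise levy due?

€18,699.35

2002-01-01 to 2002-07-01: 182 days at 0.3% → €2,889,000 × 0.3% × 182/365 = €4,321.6274
2002-07-02 to 2002-07-31: 30 days at 1.5% → €2,889,000 × 1.5% × 30/365 = €3,561.7808
2002-08-01 to 2002-12-19: 141 days at 0.85% → €2,889,000 × 0.85% × 141/365 = €9,486.2096
2002-12-20 to 2002-12-31: 12 days at 1.4% → €2,889,000 × 1.4% × 12/365 = €1,329.7315
Total = €18,699.3493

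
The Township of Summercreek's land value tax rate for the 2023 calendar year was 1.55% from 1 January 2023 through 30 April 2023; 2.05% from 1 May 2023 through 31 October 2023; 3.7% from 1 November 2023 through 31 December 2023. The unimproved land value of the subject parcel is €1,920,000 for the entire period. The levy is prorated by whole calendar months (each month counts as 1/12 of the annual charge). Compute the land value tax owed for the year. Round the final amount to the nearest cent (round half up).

€41,440.00

1 January – 30 April 2023: 4 months at 1.55% → €1,920,000 × 1.55% × 4/12 = €9,920.0000
1 May – 31 October 2023: 6 months at 2.05% → €1,920,000 × 2.05% × 6/12 = €19,680.0000
1 November – 31 December 2023: 2 months at 3.7% → €1,920,000 × 3.7% × 2/12 = €11,840.0000
Total = €41,440.0000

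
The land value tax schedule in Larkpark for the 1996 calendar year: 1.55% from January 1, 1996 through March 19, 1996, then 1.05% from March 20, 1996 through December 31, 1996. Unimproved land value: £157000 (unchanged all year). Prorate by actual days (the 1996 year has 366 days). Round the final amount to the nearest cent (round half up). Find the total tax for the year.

January 1 – March 19, 1996: 79 days at 1.55% → £157000 × 1.55% × 79/366 = £525.2637
March 20 – December 31, 1996: 287 days at 1.05% → £157000 × 1.05% × 287/366 = £1292.6762
Total = £1817.9399

£1817.94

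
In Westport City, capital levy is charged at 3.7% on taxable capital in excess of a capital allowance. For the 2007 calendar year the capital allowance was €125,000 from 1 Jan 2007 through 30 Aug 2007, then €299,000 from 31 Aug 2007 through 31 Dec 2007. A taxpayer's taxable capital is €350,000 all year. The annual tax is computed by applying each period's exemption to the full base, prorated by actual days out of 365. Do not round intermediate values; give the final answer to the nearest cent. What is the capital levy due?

1 Jan – 30 Aug 2007: 242 days, exemption €125,000 → (€350,000 − €125,000) × 3.7% × 242/365 = €5,519.5890
31 Aug – 31 Dec 2007: 123 days, exemption €299,000 → (€350,000 − €299,000) × 3.7% × 123/365 = €635.8932
Total = €6,155.4822

€6,155.48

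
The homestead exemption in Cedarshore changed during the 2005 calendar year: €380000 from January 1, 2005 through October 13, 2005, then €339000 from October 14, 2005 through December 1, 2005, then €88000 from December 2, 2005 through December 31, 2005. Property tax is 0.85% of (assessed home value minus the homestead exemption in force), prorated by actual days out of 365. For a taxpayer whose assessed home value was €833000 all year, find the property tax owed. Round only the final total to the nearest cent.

€4101.28

January 1 – October 13, 2005: 286 days, exemption €380000 → (€833000 − €380000) × 0.85% × 286/365 = €3017.1041
October 14 – December 1, 2005: 49 days, exemption €339000 → (€833000 − €339000) × 0.85% × 49/365 = €563.7014
December 2 – December 31, 2005: 30 days, exemption €88000 → (€833000 − €88000) × 0.85% × 30/365 = €520.4795
Total = €4101.2849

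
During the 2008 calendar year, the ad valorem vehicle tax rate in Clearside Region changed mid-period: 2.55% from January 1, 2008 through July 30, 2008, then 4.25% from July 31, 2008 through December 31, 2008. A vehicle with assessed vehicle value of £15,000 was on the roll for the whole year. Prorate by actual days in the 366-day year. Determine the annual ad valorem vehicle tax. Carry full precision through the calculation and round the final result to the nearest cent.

£489.80

January 1 – July 30, 2008: 212 days at 2.55% → £15,000 × 2.55% × 212/366 = £221.5574
July 31 – December 31, 2008: 154 days at 4.25% → £15,000 × 4.25% × 154/366 = £268.2377
Total = £489.7951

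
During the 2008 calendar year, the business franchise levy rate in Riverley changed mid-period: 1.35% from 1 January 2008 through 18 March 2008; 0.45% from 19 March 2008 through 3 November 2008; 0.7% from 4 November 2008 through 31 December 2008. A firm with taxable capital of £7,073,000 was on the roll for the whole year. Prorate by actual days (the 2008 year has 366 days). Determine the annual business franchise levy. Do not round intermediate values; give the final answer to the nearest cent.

1 January – 18 March 2008: 78 days at 1.35% → £7,073,000 × 1.35% × 78/366 = £20,349.3689
19 March – 3 November 2008: 230 days at 0.45% → £7,073,000 × 0.45% × 230/366 = £20,001.5164
4 November – 31 December 2008: 58 days at 0.7% → £7,073,000 × 0.7% × 58/366 = £7,846.0055
Total = £48,196.8907

£48,196.89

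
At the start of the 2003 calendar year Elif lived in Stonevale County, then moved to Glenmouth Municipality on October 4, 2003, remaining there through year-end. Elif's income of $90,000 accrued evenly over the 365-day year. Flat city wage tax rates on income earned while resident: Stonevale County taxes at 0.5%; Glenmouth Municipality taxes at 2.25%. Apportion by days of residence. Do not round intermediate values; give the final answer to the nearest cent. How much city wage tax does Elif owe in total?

$834.04

Stonevale County, January 1 – October 3, 2003: 276 days → $90,000 × 0.5% × 276/365 = $340.2740
Glenmouth Municipality, October 4 – December 31, 2003: 89 days → $90,000 × 2.25% × 89/365 = $493.7671
Total = $834.0411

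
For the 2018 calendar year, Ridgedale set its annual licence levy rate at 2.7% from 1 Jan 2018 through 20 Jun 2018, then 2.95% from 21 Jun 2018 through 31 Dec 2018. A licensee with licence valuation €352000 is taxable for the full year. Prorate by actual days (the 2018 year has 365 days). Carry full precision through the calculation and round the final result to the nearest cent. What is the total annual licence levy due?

1 Jan – 20 Jun 2018: 171 days at 2.7% → €352000 × 2.7% × 171/365 = €4452.5589
21 Jun – 31 Dec 2018: 194 days at 2.95% → €352000 × 2.95% × 194/365 = €5519.1671
Total = €9971.7260

€9971.73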